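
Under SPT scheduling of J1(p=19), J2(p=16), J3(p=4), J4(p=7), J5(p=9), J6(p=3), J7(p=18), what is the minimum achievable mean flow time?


SPT order: J6 → J3 → J4 → J5 → J2 → J7 → J1
Completion times:
  J6: C=3
  J3: C=7
  J4: C=14
  J5: C=23
  J2: C=39
  J7: C=57
  J1: C=76
Sum = 219, n = 7
Mean flow = 219/7
= 31.29


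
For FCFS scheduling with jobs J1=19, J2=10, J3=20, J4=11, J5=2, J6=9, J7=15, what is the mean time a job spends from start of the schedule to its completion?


Completion times:
  J1: completes at 19
  J2: completes at 29
  J3: completes at 49
  J4: completes at 60
  J5: completes at 62
  J6: completes at 71
  J7: completes at 86
Sum = 376
Average = 376/7
= 53.71


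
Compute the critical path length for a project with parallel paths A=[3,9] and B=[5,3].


Path A: 3 + 9 = 12
Path B: 5 + 3 = 8
Critical path = longest = max(12, 8)
= 12 (Path A)


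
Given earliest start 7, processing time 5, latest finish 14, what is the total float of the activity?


EF = ES + duration = 7 + 5 = 12
LS = LF - duration = 14 - 5 = 9
Total Float = LF - EF = 14 - 12
(or LS - ES = 9 - 7)
= 2


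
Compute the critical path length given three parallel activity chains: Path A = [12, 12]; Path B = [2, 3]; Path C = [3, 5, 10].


Path A: 12 + 12 = 24
Path B: 2 + 3 = 5
Path C: 3 + 5 + 10 = 18
Critical path = longest = max(24, 5, 18)
= 24 (Path A)


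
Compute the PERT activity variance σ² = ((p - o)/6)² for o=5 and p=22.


σ² = ((p - o) / 6)² = (p - o)² / 36
= (22 - 5)² / 36
= 17² / 36
= 289 / 36
= 8.0278


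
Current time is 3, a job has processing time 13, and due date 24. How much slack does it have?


Slack = due - current_time - processing
= 24 - 3 - 13
= 8


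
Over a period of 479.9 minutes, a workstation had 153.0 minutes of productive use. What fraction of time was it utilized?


Utilization = busy / total × 100
= 153.0 / 479.9 × 100
= 31.9%


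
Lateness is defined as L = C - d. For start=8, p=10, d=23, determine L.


Completion = 8 + 10 = 18
Lateness = C - d = 18 - 23
= -5


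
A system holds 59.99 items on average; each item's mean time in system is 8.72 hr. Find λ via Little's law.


Little's law: L = λW → λ = L / W
= 59.99 / 8.72
= 6.88 per hour


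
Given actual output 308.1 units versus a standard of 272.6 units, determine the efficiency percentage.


Efficiency = (actual / standard) × 100
= (308.1 / 272.6) × 100
= 113.0%


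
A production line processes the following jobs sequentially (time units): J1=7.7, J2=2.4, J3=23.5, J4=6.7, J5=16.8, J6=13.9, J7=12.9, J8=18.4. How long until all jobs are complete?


Sequential makespan: sum all processing times
= 7.7 + 2.4 + 23.5 + 6.7 + 16.8 + 13.9 + 12.9 + 18.4
= 102.3 time units


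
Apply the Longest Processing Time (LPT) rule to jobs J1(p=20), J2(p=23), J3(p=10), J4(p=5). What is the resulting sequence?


LPT: sort by longest processing time first
  J2: p=23
  J1: p=20
  J3: p=10
  J4: p=5
Order: J2 → J1 → J3 → J4


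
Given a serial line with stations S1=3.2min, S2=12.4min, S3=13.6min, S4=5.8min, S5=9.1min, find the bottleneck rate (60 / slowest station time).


Bottleneck = longest station time
Station times: [3.2, 12.4, 13.6, 5.8, 9.1]
Max = 13.6 min
Rate = 60 / 13.6
= 4.41 units/hour (bottleneck: 13.6min)


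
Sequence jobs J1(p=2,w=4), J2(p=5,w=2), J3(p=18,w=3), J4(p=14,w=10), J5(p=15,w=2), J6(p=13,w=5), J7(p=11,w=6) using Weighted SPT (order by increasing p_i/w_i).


WSPT (Smith's rule): sort by p/w ascending
  J1: p/w = 2/4 = 0.500
  J4: p/w = 14/10 = 1.400
  J7: p/w = 11/6 = 1.833
  J2: p/w = 5/2 = 2.500
  J6: p/w = 13/5 = 2.600
  J3: p/w = 18/3 = 6.000
  J5: p/w = 15/2 = 7.500
Order: J1 → J4 → J7 → J2 → J6 → J3 → J5


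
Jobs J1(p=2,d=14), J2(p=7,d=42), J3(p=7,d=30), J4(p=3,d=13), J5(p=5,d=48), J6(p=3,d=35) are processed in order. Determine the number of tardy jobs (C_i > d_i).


Completion vs due date:
  J1: C=2, d=14 → on time
  J2: C=9, d=42 → on time
  J3: C=16, d=30 → on time
  J4: C=19, d=13 → TARDY
  J5: C=24, d=48 → on time
  J6: C=27, d=35 → on time
Tardy jobs: J4
Count = 1


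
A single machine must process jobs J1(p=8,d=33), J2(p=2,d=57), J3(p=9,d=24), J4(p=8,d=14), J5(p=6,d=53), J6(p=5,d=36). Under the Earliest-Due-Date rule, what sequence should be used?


EDD: sort by earliest due date
  J4: d=14, p=8
  J3: d=24, p=9
  J1: d=33, p=8
  J6: d=36, p=5
  J5: d=53, p=6
  J2: d=57, p=2
Order: J4 → J3 → J1 → J6 → J5 → J2


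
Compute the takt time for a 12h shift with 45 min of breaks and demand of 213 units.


Available = 12×60 - 45 = 675 min
Takt time = 675 / 213
= 3.17 min/unit


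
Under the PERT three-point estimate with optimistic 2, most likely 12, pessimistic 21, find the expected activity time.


te = (o + 4m + p) / 6
= (2 + 4×12 + 21) / 6
= (2 + 48 + 21) / 6
= 71 / 6
= 11.83


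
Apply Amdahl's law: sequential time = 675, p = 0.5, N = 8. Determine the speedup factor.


Amdahl's law: T_p = T × ((1-p) + p/N)
= 675 × ((1-0.5) + 0.5/8)
= 675 × (0.50 + 0.0625)
= 675 × 0.5625
= 379.69
Speedup = 675/379.69
= 1.78×


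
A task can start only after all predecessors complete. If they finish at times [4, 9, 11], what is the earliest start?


ES = max of all predecessor completion times
Predecessors: [4, 9, 11]
ES = max(4, 9, 11)
= 11


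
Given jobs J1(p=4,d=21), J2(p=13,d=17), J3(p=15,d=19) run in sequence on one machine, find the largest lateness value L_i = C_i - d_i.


Lateness per job (L = C - d):
  J1: C=4, d=21, L=-17
  J2: C=17, d=17, L=0
  J3: C=32, d=19, L=13
Lmax = max(-17, 0, 13)
= 13


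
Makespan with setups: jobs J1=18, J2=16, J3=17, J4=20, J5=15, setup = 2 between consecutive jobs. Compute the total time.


Makespan = Σ processing + (n-1) × setup
= (18 + 16 + 17 + 20 + 15) + (5-1)×2
= 86 + 8
= 94 time units


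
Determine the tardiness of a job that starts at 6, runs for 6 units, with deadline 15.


Completion = start + processing = 6 + 6 = 12
Tardiness = max(0, C - d) = max(0, 12 - 15)
= max(0, -3)
= 0


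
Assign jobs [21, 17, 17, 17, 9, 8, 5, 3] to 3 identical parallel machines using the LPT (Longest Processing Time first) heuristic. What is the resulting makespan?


Jobs (LPT sorted): [21, 17, 17, 17, 9, 8, 5, 3]
Machines: 3
  J=21 → Machine 1 (load: 0+21=21)
  J=17 → Machine 2 (load: 0+17=17)
  J=17 → Machine 3 (load: 0+17=17)
  J=17 → Machine 2 (load: 17+17=34)
  J=9 → Machine 3 (load: 17+9=26)
  J=8 → Machine 1 (load: 21+8=29)
  J=5 → Machine 3 (load: 26+5=31)
  J=3 → Machine 1 (load: 29+3=32)
Machine loads: [32, 34, 31]
Makespan = max = 34 time units


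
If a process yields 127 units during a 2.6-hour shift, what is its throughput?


Throughput = units / time
= 127 / 2.6
= 48.8 units/hour


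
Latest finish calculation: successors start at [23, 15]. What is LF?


LF = min of all successor start times
Successors start at: [23, 15]
LF = min(23, 15)
= 15


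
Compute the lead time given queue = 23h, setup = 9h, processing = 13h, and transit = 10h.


Lead time = queue + setup + processing + transit
= 23 + 9 + 13 + 10
= 55 hours


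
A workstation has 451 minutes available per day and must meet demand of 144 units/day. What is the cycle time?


Cycle time = available time / demand
= 451 / 144
= 3.13 min/unit


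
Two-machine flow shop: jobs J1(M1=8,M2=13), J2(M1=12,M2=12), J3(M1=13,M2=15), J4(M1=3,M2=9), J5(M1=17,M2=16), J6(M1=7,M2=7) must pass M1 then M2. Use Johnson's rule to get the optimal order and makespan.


Johnson's rule:
Group 1 (M1≤M2, sort by M1): ['J4', 'J6', 'J1', 'J2', 'J3']
Group 2 (M1>M2, sort desc M2): ['J5']
Sequence: J4 → J6 → J1 → J2 → J3 → J5
Makespan calculation:
  J4: M1 done=3, M2 done=12
  J6: M1 done=10, M2 done=19
  J1: M1 done=18, M2 done=32
  J2: M1 done=30, M2 done=44
  J3: M1 done=43, M2 done=59
  J5: M1 done=60, M2 done=76
= Sequence: J4 → J6 → J1 → J2 → J3 → J5, Makespan: 76


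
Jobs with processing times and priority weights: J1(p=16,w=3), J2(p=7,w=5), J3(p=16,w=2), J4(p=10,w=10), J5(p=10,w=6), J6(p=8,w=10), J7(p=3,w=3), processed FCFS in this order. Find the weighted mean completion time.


Completion times:
  J1: C=16, w×C=3×16=48
  J2: C=23, w×C=5×23=115
  J3: C=39, w×C=2×39=78
  J4: C=49, w×C=10×49=490
  J5: C=59, w×C=6×59=354
  J6: C=67, w×C=10×67=670
  J7: C=70, w×C=3×70=210
Sum w×C = 1965
Sum w = 39
Weighted avg = 1965/39
= 50.38


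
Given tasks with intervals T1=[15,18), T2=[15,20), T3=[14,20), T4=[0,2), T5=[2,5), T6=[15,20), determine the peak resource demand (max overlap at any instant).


Check each time point for overlaps:
  t=15: 4 tasks active (T1, T2, T3, T6)
Max concurrent = 4


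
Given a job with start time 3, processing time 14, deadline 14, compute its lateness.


Completion = 3 + 14 = 17
Lateness = C - d = 17 - 14
= 3


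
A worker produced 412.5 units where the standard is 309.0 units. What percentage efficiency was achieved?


Efficiency = (actual / standard) × 100
= (412.5 / 309.0) × 100
= 133.5%


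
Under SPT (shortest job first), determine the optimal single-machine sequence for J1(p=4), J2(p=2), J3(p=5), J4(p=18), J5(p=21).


SPT: sort by shortest processing time
  J2: p=2
  J1: p=4
  J3: p=5
  J4: p=18
  J5: p=21
Order: J2 → J1 → J3 → J4 → J5


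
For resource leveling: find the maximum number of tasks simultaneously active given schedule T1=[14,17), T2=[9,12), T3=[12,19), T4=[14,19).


Check each time point for overlaps:
  t=14: 3 tasks active (T1, T3, T4)
Max concurrent = 3


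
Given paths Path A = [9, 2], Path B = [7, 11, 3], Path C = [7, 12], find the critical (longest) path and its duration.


Path A: 9 + 2 = 11
Path B: 7 + 11 + 3 = 21
Path C: 7 + 12 = 19
Critical path = longest = max(11, 21, 19)
= 21 (Path B)


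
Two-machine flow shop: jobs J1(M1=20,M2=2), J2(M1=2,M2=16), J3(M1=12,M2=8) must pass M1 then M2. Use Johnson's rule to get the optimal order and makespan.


Johnson's rule:
Group 1 (M1≤M2, sort by M1): ['J2']
Group 2 (M1>M2, sort desc M2): ['J3', 'J1']
Sequence: J2 → J3 → J1
Makespan calculation:
  J2: M1 done=2, M2 done=18
  J3: M1 done=14, M2 done=26
  J1: M1 done=34, M2 done=36
= Sequence: J2 → J3 → J1, Makespan: 36


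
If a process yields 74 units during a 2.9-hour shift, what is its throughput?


Throughput = units / time
= 74 / 2.9
= 25.5 units/hour


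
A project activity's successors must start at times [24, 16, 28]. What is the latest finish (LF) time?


LF = min of all successor start times
Successors start at: [24, 16, 28]
LF = min(24, 16, 28)
= 16


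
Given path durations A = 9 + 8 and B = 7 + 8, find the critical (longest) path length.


Path A: 9 + 8 = 17
Path B: 7 + 8 = 15
Critical path = longest = max(17, 15)
= 17 (Path A)


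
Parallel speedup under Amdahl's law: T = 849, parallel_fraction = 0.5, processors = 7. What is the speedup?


Amdahl's law: T_p = T × ((1-p) + p/N)
= 849 × ((1-0.5) + 0.5/7)
= 849 × (0.50 + 0.0714)
= 849 × 0.5714
= 485.14
Speedup = 849/485.14
= 1.75×


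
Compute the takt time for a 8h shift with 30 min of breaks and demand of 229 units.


Available = 8×60 - 30 = 450 min
Takt time = 450 / 229
= 1.97 min/unit


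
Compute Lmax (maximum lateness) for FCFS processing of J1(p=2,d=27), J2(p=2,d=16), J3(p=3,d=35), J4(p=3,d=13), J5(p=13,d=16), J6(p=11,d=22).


Lateness per job (L = C - d):
  J1: C=2, d=27, L=-25
  J2: C=4, d=16, L=-12
  J3: C=7, d=35, L=-28
  J4: C=10, d=13, L=-3
  J5: C=23, d=16, L=7
  J6: C=34, d=22, L=12
Lmax = max(-25, -12, -28, -3, 7, 12)
= 12


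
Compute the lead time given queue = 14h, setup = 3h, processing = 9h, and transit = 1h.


Lead time = queue + setup + processing + transit
= 14 + 3 + 9 + 1
= 27 hours


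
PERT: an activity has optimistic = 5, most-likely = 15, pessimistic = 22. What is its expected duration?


te = (o + 4m + p) / 6
= (5 + 4×15 + 22) / 6
= (5 + 60 + 22) / 6
= 87 / 6
= 14.50


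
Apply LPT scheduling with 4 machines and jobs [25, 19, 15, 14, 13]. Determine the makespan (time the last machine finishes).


Jobs (LPT sorted): [25, 19, 15, 14, 13]
Machines: 4
  J=25 → Machine 1 (load: 0+25=25)
  J=19 → Machine 2 (load: 0+19=19)
  J=15 → Machine 3 (load: 0+15=15)
  J=14 → Machine 4 (load: 0+14=14)
  J=13 → Machine 4 (load: 14+13=27)
Machine loads: [25, 19, 15, 27]
Makespan = max = 27 time units


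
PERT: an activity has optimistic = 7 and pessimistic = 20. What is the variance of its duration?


σ² = ((p - o) / 6)² = (p - o)² / 36
= (20 - 7)² / 36
= 13² / 36
= 169 / 36
= 4.6944


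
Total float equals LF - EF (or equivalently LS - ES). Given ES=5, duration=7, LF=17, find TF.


EF = ES + duration = 5 + 7 = 12
LS = LF - duration = 17 - 7 = 10
Total Float = LF - EF = 17 - 12
(or LS - ES = 10 - 5)
= 5


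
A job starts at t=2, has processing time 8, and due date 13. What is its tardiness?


Completion = start + processing = 2 + 8 = 10
Tardiness = max(0, C - d) = max(0, 10 - 13)
= max(0, -3)
= 0


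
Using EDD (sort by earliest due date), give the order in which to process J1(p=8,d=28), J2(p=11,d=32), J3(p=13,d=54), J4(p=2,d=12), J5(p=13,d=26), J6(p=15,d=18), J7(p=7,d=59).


EDD: sort by earliest due date
  J4: d=12, p=2
  J6: d=18, p=15
  J5: d=26, p=13
  J1: d=28, p=8
  J2: d=32, p=11
  J3: d=54, p=13
  J7: d=59, p=7
Order: J4 → J6 → J5 → J1 → J2 → J3 → J7


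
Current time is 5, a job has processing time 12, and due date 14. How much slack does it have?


Slack = due - current_time - processing
= 14 - 5 - 12
= -3


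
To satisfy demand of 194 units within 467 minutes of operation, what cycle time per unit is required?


Cycle time = available time / demand
= 467 / 194
= 2.41 min/unit


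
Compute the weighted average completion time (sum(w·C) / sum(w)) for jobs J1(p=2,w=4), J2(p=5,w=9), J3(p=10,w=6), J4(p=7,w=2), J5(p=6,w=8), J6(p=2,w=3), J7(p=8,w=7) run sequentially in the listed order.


Completion times:
  J1: C=2, w×C=4×2=8
  J2: C=7, w×C=9×7=63
  J3: C=17, w×C=6×17=102
  J4: C=24, w×C=2×24=48
  J5: C=30, w×C=8×30=240
  J6: C=32, w×C=3×32=96
  J7: C=40, w×C=7×40=280
Sum w×C = 837
Sum w = 39
Weighted avg = 837/39
= 21.46


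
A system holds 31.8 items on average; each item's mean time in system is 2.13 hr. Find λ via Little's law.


Little's law: L = λW → λ = L / W
= 31.8 / 2.13
= 14.93 per hour


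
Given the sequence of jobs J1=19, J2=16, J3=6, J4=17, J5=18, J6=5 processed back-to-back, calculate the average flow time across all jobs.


Completion times:
  J1: completes at 19
  J2: completes at 35
  J3: completes at 41
  J4: completes at 58
  J5: completes at 76
  J6: completes at 81
Sum = 310
Average = 310/6
= 51.67


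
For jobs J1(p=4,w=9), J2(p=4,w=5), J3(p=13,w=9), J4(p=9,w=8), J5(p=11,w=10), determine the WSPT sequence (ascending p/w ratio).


WSPT (Smith's rule): sort by p/w ascending
  J1: p/w = 4/9 = 0.444
  J2: p/w = 4/5 = 0.800
  J5: p/w = 11/10 = 1.100
  J4: p/w = 9/8 = 1.125
  J3: p/w = 13/9 = 1.444
Order: J1 → J2 → J5 → J4 → J3


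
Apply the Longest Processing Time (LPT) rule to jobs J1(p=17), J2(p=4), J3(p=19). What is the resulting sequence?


LPT: sort by longest processing time first
  J3: p=19
  J1: p=17
  J2: p=4
Order: J3 → J1 → J2


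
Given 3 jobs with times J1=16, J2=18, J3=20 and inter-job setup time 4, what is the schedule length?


Makespan = Σ processing + (n-1) × setup
= (16 + 18 + 20) + (3-1)×4
= 54 + 8
= 62 time units


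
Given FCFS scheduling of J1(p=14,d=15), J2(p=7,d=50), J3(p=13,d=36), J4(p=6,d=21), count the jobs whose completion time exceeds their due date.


Completion vs due date:
  J1: C=14, d=15 → on time
  J2: C=21, d=50 → on time
  J3: C=34, d=36 → on time
  J4: C=40, d=21 → TARDY
Tardy jobs: J4
Count = 1


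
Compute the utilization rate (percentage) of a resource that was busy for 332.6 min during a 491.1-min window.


Utilization = busy / total × 100
= 332.6 / 491.1 × 100
= 67.7%


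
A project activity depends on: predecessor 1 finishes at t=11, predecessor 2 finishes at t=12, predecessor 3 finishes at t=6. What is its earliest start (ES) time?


ES = max of all predecessor completion times
Predecessors: [11, 12, 6]
ES = max(11, 12, 6)
= 12


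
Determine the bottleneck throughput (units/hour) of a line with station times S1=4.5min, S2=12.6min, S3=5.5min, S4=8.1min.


Bottleneck = longest station time
Station times: [4.5, 12.6, 5.5, 8.1]
Max = 12.6 min
Rate = 60 / 12.6
= 4.76 units/hour (bottleneck: 12.6min)


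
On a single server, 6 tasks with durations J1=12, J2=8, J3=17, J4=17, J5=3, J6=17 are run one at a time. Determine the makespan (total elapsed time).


Sequential makespan: sum all processing times
= 12 + 8 + 17 + 17 + 3 + 17
= 74 time units


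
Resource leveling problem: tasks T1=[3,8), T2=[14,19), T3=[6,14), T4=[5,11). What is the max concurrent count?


Check each time point for overlaps:
  t=6: 3 tasks active (T1, T3, T4)
Max concurrent = 3


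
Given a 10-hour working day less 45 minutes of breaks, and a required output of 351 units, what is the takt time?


Available = 10×60 - 45 = 555 min
Takt time = 555 / 351
= 1.58 min/unit


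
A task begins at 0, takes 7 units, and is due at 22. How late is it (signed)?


Completion = 0 + 7 = 7
Lateness = C - d = 7 - 22
= -15


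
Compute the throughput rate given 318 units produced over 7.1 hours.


Throughput = units / time
= 318 / 7.1
= 44.8 units/hour


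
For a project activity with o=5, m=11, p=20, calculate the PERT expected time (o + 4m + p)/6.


te = (o + 4m + p) / 6
= (5 + 4×11 + 20) / 6
= (5 + 44 + 20) / 6
= 69 / 6
= 11.50


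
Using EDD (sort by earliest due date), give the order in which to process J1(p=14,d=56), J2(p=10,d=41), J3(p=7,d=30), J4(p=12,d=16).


EDD: sort by earliest due date
  J4: d=16, p=12
  J3: d=30, p=7
  J2: d=41, p=10
  J1: d=56, p=14
Order: J4 → J3 → J2 → J1


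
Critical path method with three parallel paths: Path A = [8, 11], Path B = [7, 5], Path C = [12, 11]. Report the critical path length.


Path A: 8 + 11 = 19
Path B: 7 + 5 = 12
Path C: 12 + 11 = 23
Critical path = longest = max(19, 12, 23)
= 23 (Path C)


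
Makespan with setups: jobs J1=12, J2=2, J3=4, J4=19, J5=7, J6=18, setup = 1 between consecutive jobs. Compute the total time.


Makespan = Σ processing + (n-1) × setup
= (12 + 2 + 4 + 19 + 7 + 18) + (6-1)×1
= 62 + 5
= 67 time units


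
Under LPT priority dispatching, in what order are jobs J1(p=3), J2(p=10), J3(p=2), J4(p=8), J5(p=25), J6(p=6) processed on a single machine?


LPT: sort by longest processing time first
  J5: p=25
  J2: p=10
  J4: p=8
  J6: p=6
  J1: p=3
  J3: p=2
Order: J5 → J2 → J4 → J6 → J1 → J3


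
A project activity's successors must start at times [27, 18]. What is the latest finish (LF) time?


LF = min of all successor start times
Successors start at: [27, 18]
LF = min(27, 18)
= 18


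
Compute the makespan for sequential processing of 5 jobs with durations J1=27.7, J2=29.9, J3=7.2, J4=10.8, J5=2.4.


Sequential makespan: sum all processing times
= 27.7 + 29.9 + 7.2 + 10.8 + 2.4
= 78.0 time units


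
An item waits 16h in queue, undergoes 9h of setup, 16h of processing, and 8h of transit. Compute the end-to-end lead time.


Lead time = queue + setup + processing + transit
= 16 + 9 + 16 + 8
= 49 hours


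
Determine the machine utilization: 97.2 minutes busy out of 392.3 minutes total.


Utilization = busy / total × 100
= 97.2 / 392.3 × 100
= 24.8%


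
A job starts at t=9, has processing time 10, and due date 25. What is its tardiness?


Completion = start + processing = 9 + 10 = 19
Tardiness = max(0, C - d) = max(0, 19 - 25)
= max(0, -6)
= 0


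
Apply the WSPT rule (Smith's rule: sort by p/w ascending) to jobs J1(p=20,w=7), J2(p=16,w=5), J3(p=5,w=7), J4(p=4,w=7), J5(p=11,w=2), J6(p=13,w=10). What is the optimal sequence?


WSPT (Smith's rule): sort by p/w ascending
  J4: p/w = 4/7 = 0.571
  J3: p/w = 5/7 = 0.714
  J6: p/w = 13/10 = 1.300
  J1: p/w = 20/7 = 2.857
  J2: p/w = 16/5 = 3.200
  J5: p/w = 11/2 = 5.500
Order: J4 → J3 → J6 → J1 → J2 → J5


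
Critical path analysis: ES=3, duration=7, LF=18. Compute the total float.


EF = ES + duration = 3 + 7 = 10
LS = LF - duration = 18 - 7 = 11
Total Float = LF - EF = 18 - 10
(or LS - ES = 11 - 3)
= 8


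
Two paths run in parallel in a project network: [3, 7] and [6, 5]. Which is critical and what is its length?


Path A: 3 + 7 = 10
Path B: 6 + 5 = 11
Critical path = longest = max(10, 11)
= 11 (Path B)


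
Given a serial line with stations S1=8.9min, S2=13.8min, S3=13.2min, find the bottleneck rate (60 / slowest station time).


Bottleneck = longest station time
Station times: [8.9, 13.8, 13.2]
Max = 13.8 min
Rate = 60 / 13.8
= 4.35 units/hour (bottleneck: 13.8min)


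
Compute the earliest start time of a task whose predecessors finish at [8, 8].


ES = max of all predecessor completion times
Predecessors: [8, 8]
ES = max(8, 8)
= 8


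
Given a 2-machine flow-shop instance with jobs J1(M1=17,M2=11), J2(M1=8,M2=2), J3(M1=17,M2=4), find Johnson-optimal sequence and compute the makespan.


Johnson's rule:
Group 1 (M1≤M2, sort by M1): []
Group 2 (M1>M2, sort desc M2): ['J1', 'J3', 'J2']
Sequence: J1 → J3 → J2
Makespan calculation:
  J1: M1 done=17, M2 done=28
  J3: M1 done=34, M2 done=38
  J2: M1 done=42, M2 done=44
= Sequence: J1 → J3 → J2, Makespan: 44


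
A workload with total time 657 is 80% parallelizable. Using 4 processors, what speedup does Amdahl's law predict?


Amdahl's law: T_p = T × ((1-p) + p/N)
= 657 × ((1-0.8) + 0.8/4)
= 657 × (0.20 + 0.2000)
= 657 × 0.4000
= 262.80
Speedup = 657/262.80
= 2.50×


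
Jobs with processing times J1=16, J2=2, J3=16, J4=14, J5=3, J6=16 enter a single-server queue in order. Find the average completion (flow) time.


Completion times:
  J1: completes at 16
  J2: completes at 18
  J3: completes at 34
  J4: completes at 48
  J5: completes at 51
  J6: completes at 67
Sum = 234
Average = 234/6
= 39.00


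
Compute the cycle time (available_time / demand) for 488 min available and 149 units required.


Cycle time = available time / demand
= 488 / 149
= 3.28 min/unit


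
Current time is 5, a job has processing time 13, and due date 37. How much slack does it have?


Slack = due - current_time - processing
= 37 - 5 - 13
= 19


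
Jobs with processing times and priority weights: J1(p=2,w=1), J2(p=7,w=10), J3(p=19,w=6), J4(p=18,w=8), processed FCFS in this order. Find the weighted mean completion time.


Completion times:
  J1: C=2, w×C=1×2=2
  J2: C=9, w×C=10×9=90
  J3: C=28, w×C=6×28=168
  J4: C=46, w×C=8×46=368
Sum w×C = 628
Sum w = 25
Weighted avg = 628/25
= 25.12


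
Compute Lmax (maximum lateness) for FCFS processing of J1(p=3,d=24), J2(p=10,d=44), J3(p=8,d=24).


Lateness per job (L = C - d):
  J1: C=3, d=24, L=-21
  J2: C=13, d=44, L=-31
  J3: C=21, d=24, L=-3
Lmax = max(-21, -31, -3)
= -3


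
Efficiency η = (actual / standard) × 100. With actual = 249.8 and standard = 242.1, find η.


Efficiency = (actual / standard) × 100
= (249.8 / 242.1) × 100
= 103.2%


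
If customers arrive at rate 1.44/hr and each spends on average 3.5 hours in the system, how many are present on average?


Little's law: L = λ × W
= 1.44 × 3.5
= 5.04


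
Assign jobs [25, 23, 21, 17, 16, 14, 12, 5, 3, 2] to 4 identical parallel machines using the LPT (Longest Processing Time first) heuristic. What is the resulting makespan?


Jobs (LPT sorted): [25, 23, 21, 17, 16, 14, 12, 5, 3, 2]
Machines: 4
  J=25 → Machine 1 (load: 0+25=25)
  J=23 → Machine 2 (load: 0+23=23)
  J=21 → Machine 3 (load: 0+21=21)
  J=17 → Machine 4 (load: 0+17=17)
  J=16 → Machine 4 (load: 17+16=33)
  J=14 → Machine 3 (load: 21+14=35)
  J=12 → Machine 2 (load: 23+12=35)
  J=5 → Machine 1 (load: 25+5=30)
  J=3 → Machine 1 (load: 30+3=33)
  J=2 → Machine 1 (load: 33+2=35)
Machine loads: [35, 35, 35, 33]
Makespan = max = 35 time units


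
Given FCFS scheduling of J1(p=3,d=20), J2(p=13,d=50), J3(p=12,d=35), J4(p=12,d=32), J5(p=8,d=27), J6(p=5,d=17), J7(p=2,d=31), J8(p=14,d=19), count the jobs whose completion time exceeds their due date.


Completion vs due date:
  J1: C=3, d=20 → on time
  J2: C=16, d=50 → on time
  J3: C=28, d=35 → on time
  J4: C=40, d=32 → TARDY
  J5: C=48, d=27 → TARDY
  J6: C=53, d=17 → TARDY
  J7: C=55, d=31 → TARDY
  J8: C=69, d=19 → TARDY
Tardy jobs: J4, J5, J6, J7, J8
Count = 5


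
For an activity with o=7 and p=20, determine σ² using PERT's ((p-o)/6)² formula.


σ² = ((p - o) / 6)² = (p - o)² / 36
= (20 - 7)² / 36
= 13² / 36
= 169 / 36
= 4.6944


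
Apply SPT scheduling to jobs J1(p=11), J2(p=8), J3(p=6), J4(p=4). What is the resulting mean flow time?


SPT order: J4 → J3 → J2 → J1
Completion times:
  J4: C=4
  J3: C=10
  J2: C=18
  J1: C=29
Sum = 61, n = 4
Mean flow = 61/4
= 15.25


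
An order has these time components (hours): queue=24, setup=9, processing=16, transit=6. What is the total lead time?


Lead time = queue + setup + processing + transit
= 24 + 9 + 16 + 6
= 55 hours


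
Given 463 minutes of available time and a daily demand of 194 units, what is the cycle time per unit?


Cycle time = available time / demand
= 463 / 194
= 2.39 min/unit


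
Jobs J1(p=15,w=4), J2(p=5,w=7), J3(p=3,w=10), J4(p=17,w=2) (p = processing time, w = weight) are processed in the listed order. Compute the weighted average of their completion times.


Completion times:
  J1: C=15, w×C=4×15=60
  J2: C=20, w×C=7×20=140
  J3: C=23, w×C=10×23=230
  J4: C=40, w×C=2×40=80
Sum w×C = 510
Sum w = 23
Weighted avg = 510/23
= 22.17


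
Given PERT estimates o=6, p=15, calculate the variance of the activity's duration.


σ² = ((p - o) / 6)² = (p - o)² / 36
= (15 - 6)² / 36
= 9² / 36
= 81 / 36
= 2.2500


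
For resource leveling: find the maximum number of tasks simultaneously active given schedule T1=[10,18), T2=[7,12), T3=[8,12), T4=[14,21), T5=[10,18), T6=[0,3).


Check each time point for overlaps:
  t=10: 4 tasks active (T1, T2, T3, T5)
Max concurrent = 4


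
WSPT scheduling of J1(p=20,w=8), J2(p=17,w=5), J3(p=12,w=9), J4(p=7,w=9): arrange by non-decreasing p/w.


WSPT (Smith's rule): sort by p/w ascending
  J4: p/w = 7/9 = 0.778
  J3: p/w = 12/9 = 1.333
  J1: p/w = 20/8 = 2.500
  J2: p/w = 17/5 = 3.400
Order: J4 → J3 → J1 → J2


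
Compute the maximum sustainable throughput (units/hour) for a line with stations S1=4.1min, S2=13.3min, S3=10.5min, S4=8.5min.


Bottleneck = longest station time
Station times: [4.1, 13.3, 10.5, 8.5]
Max = 13.3 min
Rate = 60 / 13.3
= 4.51 units/hour (bottleneck: 13.3min)


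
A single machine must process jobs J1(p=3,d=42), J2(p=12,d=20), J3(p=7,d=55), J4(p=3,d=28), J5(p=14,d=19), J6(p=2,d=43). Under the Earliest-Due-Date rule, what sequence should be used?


EDD: sort by earliest due date
  J5: d=19, p=14
  J2: d=20, p=12
  J4: d=28, p=3
  J1: d=42, p=3
  J6: d=43, p=2
  J3: d=55, p=7
Order: J5 → J2 → J4 → J1 → J6 → J3


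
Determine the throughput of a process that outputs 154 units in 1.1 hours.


Throughput = units / time
= 154 / 1.1
= 140.0 units/hour


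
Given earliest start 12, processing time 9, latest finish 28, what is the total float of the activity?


EF = ES + duration = 12 + 9 = 21
LS = LF - duration = 28 - 9 = 19
Total Float = LF - EF = 28 - 21
(or LS - ES = 19 - 12)
= 7


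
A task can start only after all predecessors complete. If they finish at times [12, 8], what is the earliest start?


ES = max of all predecessor completion times
Predecessors: [12, 8]
ES = max(12, 8)
= 12


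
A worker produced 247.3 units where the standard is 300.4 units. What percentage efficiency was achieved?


Efficiency = (actual / standard) × 100
= (247.3 / 300.4) × 100
= 82.3%


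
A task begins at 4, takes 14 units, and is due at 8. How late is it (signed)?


Completion = 4 + 14 = 18
Lateness = C - d = 18 - 8
= 10


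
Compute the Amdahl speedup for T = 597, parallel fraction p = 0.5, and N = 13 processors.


Amdahl's law: T_p = T × ((1-p) + p/N)
= 597 × ((1-0.5) + 0.5/13)
= 597 × (0.50 + 0.0385)
= 597 × 0.5385
= 321.46
Speedup = 597/321.46
= 1.86×


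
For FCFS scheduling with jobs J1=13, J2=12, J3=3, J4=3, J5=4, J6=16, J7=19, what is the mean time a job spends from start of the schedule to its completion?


Completion times:
  J1: completes at 13
  J2: completes at 25
  J3: completes at 28
  J4: completes at 31
  J5: completes at 35
  J6: completes at 51
  J7: completes at 70
Sum = 253
Average = 253/7
= 36.14


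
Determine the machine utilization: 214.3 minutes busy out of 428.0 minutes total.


Utilization = busy / total × 100
= 214.3 / 428.0 × 100
= 50.1%


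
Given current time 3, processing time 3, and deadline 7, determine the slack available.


Slack = due - current_time - processing
= 7 - 3 - 3
= 1


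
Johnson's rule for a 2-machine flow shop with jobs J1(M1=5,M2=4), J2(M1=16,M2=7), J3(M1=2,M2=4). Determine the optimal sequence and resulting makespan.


Johnson's rule:
Group 1 (M1≤M2, sort by M1): ['J3']
Group 2 (M1>M2, sort desc M2): ['J2', 'J1']
Sequence: J3 → J2 → J1
Makespan calculation:
  J3: M1 done=2, M2 done=6
  J2: M1 done=18, M2 done=25
  J1: M1 done=23, M2 done=29
= Sequence: J3 → J2 → J1, Makespan: 29


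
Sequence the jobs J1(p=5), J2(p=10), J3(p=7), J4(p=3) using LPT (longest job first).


LPT: sort by longest processing time first
  J2: p=10
  J3: p=7
  J1: p=5
  J4: p=3
Order: J2 → J3 → J1 → J4


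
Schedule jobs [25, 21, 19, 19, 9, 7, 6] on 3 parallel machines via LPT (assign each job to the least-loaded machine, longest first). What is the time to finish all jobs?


Jobs (LPT sorted): [25, 21, 19, 19, 9, 7, 6]
Machines: 3
  J=25 → Machine 1 (load: 0+25=25)
  J=21 → Machine 2 (load: 0+21=21)
  J=19 → Machine 3 (load: 0+19=19)
  J=19 → Machine 3 (load: 19+19=38)
  J=9 → Machine 2 (load: 21+9=30)
  J=7 → Machine 1 (load: 25+7=32)
  J=6 → Machine 2 (load: 30+6=36)
Machine loads: [32, 36, 38]
Makespan = max = 38 time units


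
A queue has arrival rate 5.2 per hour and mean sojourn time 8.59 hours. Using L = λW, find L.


Little's law: L = λ × W
= 5.2 × 8.59
= 44.67


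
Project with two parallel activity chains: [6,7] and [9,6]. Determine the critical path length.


Path A: 6 + 7 = 13
Path B: 9 + 6 = 15
Critical path = longest = max(13, 15)
= 15 (Path B)


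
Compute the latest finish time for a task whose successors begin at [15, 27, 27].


LF = min of all successor start times
Successors start at: [15, 27, 27]
LF = min(15, 27, 27)
= 15


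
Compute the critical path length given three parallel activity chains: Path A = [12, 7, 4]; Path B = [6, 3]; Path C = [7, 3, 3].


Path A: 12 + 7 + 4 = 23
Path B: 6 + 3 = 9
Path C: 7 + 3 + 3 = 13
Critical path = longest = max(23, 9, 13)
= 23 (Path A)


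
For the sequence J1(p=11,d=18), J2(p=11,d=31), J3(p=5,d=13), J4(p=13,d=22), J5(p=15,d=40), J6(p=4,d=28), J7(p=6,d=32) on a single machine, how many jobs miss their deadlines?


Completion vs due date:
  J1: C=11, d=18 → on time
  J2: C=22, d=31 → on time
  J3: C=27, d=13 → TARDY
  J4: C=40, d=22 → TARDY
  J5: C=55, d=40 → TARDY
  J6: C=59, d=28 → TARDY
  J7: C=65, d=32 → TARDY
Tardy jobs: J3, J4, J5, J6, J7
Count = 5


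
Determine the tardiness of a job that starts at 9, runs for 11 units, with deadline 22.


Completion = start + processing = 9 + 11 = 20
Tardiness = max(0, C - d) = max(0, 20 - 22)
= max(0, -2)
= 0


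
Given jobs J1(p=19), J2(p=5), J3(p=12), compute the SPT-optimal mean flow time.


SPT order: J2 → J3 → J1
Completion times:
  J2: C=5
  J3: C=17
  J1: C=36
Sum = 58, n = 3
Mean flow = 58/3
= 19.33


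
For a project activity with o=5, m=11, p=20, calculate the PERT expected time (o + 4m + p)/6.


te = (o + 4m + p) / 6
= (5 + 4×11 + 20) / 6
= (5 + 44 + 20) / 6
= 69 / 6
= 11.50


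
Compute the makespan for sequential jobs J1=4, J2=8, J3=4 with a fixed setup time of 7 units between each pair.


Makespan = Σ processing + (n-1) × setup
= (4 + 8 + 4) + (3-1)×7
= 16 + 14
= 30 time units


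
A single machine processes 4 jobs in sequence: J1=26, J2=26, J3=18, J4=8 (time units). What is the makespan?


Sequential makespan: sum all processing times
= 26 + 26 + 18 + 8
= 78 time units


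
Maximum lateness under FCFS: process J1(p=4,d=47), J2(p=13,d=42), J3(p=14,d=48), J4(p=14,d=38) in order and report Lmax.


Lateness per job (L = C - d):
  J1: C=4, d=47, L=-43
  J2: C=17, d=42, L=-25
  J3: C=31, d=48, L=-17
  J4: C=45, d=38, L=7
Lmax = max(-43, -25, -17, 7)
= 7


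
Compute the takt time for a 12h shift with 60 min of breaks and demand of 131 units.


Available = 12×60 - 60 = 660 min
Takt time = 660 / 131
= 5.04 min/unit


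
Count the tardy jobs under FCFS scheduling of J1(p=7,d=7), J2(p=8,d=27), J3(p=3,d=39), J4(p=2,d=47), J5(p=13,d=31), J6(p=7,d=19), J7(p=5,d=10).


Completion vs due date:
  J1: C=7, d=7 → on time
  J2: C=15, d=27 → on time
  J3: C=18, d=39 → on time
  J4: C=20, d=47 → on time
  J5: C=33, d=31 → TARDY
  J6: C=40, d=19 → TARDY
  J7: C=45, d=10 → TARDY
Tardy jobs: J5, J6, J7
Count = 3


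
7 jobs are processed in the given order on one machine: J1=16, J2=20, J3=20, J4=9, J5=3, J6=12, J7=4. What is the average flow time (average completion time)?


Completion times:
  J1: completes at 16
  J2: completes at 36
  J3: completes at 56
  J4: completes at 65
  J5: completes at 68
  J6: completes at 80
  J7: completes at 84
Sum = 405
Average = 405/7
= 57.86


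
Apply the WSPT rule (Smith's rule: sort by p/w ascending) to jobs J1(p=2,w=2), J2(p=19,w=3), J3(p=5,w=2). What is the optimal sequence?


WSPT (Smith's rule): sort by p/w ascending
  J1: p/w = 2/2 = 1.000
  J3: p/w = 5/2 = 2.500
  J2: p/w = 19/3 = 6.333
Order: J1 → J3 → J2


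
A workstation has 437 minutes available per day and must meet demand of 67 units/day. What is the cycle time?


Cycle time = available time / demand
= 437 / 67
= 6.52 min/unit


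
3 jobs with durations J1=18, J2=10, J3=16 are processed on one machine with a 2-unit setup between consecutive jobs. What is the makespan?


Makespan = Σ processing + (n-1) × setup
= (18 + 10 + 16) + (3-1)×2
= 44 + 4
= 48 time units


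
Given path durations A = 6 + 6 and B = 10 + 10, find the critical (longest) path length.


Path A: 6 + 6 = 12
Path B: 10 + 10 = 20
Critical path = longest = max(12, 20)
= 20 (Path B)


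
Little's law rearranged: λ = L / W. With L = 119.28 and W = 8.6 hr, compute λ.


Little's law: L = λW → λ = L / W
= 119.28 / 8.6
= 13.87 per hour


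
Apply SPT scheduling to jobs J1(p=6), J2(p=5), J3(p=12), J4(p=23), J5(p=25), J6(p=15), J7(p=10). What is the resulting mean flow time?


SPT order: J2 → J1 → J7 → J3 → J6 → J4 → J5
Completion times:
  J2: C=5
  J1: C=11
  J7: C=21
  J3: C=33
  J6: C=48
  J4: C=71
  J5: C=96
Sum = 285, n = 7
Mean flow = 285/7
= 40.71


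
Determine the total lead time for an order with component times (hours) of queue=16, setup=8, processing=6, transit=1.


Lead time = queue + setup + processing + transit
= 16 + 8 + 6 + 1
= 31 hours


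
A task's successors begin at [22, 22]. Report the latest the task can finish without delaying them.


LF = min of all successor start times
Successors start at: [22, 22]
LF = min(22, 22)
= 22


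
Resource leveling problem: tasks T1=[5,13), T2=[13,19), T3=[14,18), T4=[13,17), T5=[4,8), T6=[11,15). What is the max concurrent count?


Check each time point for overlaps:
  t=14: 4 tasks active (T2, T3, T4, T6)
Max concurrent = 4


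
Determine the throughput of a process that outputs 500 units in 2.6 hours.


Throughput = units / time
= 500 / 2.6
= 192.3 units/hour


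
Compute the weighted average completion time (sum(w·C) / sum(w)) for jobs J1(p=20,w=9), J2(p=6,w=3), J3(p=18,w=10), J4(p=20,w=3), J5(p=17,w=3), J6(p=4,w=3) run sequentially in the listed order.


Completion times:
  J1: C=20, w×C=9×20=180
  J2: C=26, w×C=3×26=78
  J3: C=44, w×C=10×44=440
  J4: C=64, w×C=3×64=192
  J5: C=81, w×C=3×81=243
  J6: C=85, w×C=3×85=255
Sum w×C = 1388
Sum w = 31
Weighted avg = 1388/31
= 44.77


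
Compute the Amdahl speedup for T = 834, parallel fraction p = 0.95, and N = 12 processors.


Amdahl's law: T_p = T × ((1-p) + p/N)
= 834 × ((1-0.95) + 0.95/12)
= 834 × (0.05 + 0.0792)
= 834 × 0.1292
= 107.73
Speedup = 834/107.73
= 7.74×


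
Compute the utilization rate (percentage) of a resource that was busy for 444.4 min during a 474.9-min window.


Utilization = busy / total × 100
= 444.4 / 474.9 × 100
= 93.6%


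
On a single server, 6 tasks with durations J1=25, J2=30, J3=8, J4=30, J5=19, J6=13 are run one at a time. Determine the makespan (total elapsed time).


Sequential makespan: sum all processing times
= 25 + 30 + 8 + 30 + 19 + 13
= 125 time units


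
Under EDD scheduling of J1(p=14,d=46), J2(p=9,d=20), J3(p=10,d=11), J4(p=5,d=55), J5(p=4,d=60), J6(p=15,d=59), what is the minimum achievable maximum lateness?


EDD order: J3 → J2 → J1 → J4 → J6 → J5
Completion and lateness:
  J3: C=10, d=11, L=10-11=-1
  J2: C=19, d=20, L=19-20=-1
  J1: C=33, d=46, L=33-46=-13
  J4: C=38, d=55, L=38-55=-17
  J6: C=53, d=59, L=53-59=-6
  J5: C=57, d=60, L=57-60=-3
Lmax = max(-1, -1, -13, -17, -6, -3)
= -1


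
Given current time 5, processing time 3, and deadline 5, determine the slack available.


Slack = due - current_time - processing
= 5 - 5 - 3
= -3


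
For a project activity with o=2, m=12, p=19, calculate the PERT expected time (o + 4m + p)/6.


te = (o + 4m + p) / 6
= (2 + 4×12 + 19) / 6
= (2 + 48 + 19) / 6
= 69 / 6
= 11.50


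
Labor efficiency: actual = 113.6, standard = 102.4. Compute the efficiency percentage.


Efficiency = (actual / standard) × 100
= (113.6 / 102.4) × 100
= 110.9%


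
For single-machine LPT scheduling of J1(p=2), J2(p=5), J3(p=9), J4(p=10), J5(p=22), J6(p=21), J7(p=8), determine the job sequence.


LPT: sort by longest processing time first
  J5: p=22
  J6: p=21
  J4: p=10
  J3: p=9
  J7: p=8
  J2: p=5
  J1: p=2
Order: J5 → J6 → J4 → J3 → J7 → J2 → J1


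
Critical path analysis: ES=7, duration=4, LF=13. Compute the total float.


EF = ES + duration = 7 + 4 = 11
LS = LF - duration = 13 - 4 = 9
Total Float = LF - EF = 13 - 11
(or LS - ES = 9 - 7)
= 2


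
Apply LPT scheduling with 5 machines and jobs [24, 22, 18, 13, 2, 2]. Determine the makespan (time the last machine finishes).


Jobs (LPT sorted): [24, 22, 18, 13, 2, 2]
Machines: 5
  J=24 → Machine 1 (load: 0+24=24)
  J=22 → Machine 2 (load: 0+22=22)
  J=18 → Machine 3 (load: 0+18=18)
  J=13 → Machine 4 (load: 0+13=13)
  J=2 → Machine 5 (load: 0+2=2)
  J=2 → Machine 5 (load: 2+2=4)
Machine loads: [24, 22, 18, 13, 4]
Makespan = max = 24 time units


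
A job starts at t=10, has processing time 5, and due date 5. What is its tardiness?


Completion = start + processing = 10 + 5 = 15
Tardiness = max(0, C - d) = max(0, 15 - 5)
= max(0, 10)
= 10


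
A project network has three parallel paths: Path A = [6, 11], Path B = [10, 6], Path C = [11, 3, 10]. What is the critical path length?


Path A: 6 + 11 = 17
Path B: 10 + 6 = 16
Path C: 11 + 3 + 10 = 24
Critical path = longest = max(17, 16, 24)
= 24 (Path C)


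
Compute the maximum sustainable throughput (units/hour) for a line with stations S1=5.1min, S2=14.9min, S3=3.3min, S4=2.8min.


Bottleneck = longest station time
Station times: [5.1, 14.9, 3.3, 2.8]
Max = 14.9 min
Rate = 60 / 14.9
= 4.03 units/hour (bottleneck: 14.9min)
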